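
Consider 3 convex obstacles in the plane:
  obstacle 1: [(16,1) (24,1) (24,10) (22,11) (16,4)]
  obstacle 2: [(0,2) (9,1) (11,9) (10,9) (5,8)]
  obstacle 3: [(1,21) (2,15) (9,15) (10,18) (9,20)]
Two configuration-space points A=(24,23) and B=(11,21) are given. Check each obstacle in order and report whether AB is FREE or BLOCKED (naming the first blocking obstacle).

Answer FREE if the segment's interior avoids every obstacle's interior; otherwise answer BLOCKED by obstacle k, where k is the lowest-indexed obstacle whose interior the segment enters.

FREE

Obstacle 1 [(16,1) (24,1) (24,10) (22,11) (16,4)]:
  edge (16,1)–(24,1): clear
  edge (24,1)–(24,10): clear
  edge (24,10)–(22,11): clear
  edge (22,11)–(16,4): clear
  edge (16,4)–(16,1): clear
  midpoint (35/2,22) outside
  → clear
Obstacle 2 [(0,2) (9,1) (11,9) (10,9) (5,8)]:
  edge (0,2)–(9,1): clear
  edge (9,1)–(11,9): clear
  edge (11,9)–(10,9): clear
  edge (10,9)–(5,8): clear
  edge (5,8)–(0,2): clear
  midpoint (35/2,22) outside
  → clear
Obstacle 3 [(1,21) (2,15) (9,15) (10,18) (9,20)]:
  edge (1,21)–(2,15): clear
  edge (2,15)–(9,15): clear
  edge (9,15)–(10,18): clear
  edge (10,18)–(9,20): clear
  edge (9,20)–(1,21): clear
  midpoint (35/2,22) outside
  → clear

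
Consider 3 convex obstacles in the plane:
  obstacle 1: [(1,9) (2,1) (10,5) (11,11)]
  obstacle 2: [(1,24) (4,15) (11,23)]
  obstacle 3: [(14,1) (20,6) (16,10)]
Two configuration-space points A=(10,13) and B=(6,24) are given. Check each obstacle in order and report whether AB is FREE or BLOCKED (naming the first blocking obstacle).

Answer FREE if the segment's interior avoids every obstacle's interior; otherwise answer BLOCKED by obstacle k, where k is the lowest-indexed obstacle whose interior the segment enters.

Obstacle 1 [(1,9) (2,1) (10,5) (11,11)]:
  edge (1,9)–(2,1): clear
  edge (2,1)–(10,5): clear
  edge (10,5)–(11,11): clear
  edge (11,11)–(1,9): clear
  midpoint (8,37/2) outside
  → clear
Obstacle 2 [(1,24) (4,15) (11,23)]:
  edge (1,24)–(4,15): clear
  edge (4,15)–(11,23): crosses AB
  edge (11,23)–(1,24): crosses AB
  → BLOCKED
Obstacle 3 [(14,1) (20,6) (16,10)]:
  edge (14,1)–(20,6): clear
  edge (20,6)–(16,10): clear
  edge (16,10)–(14,1): clear
  midpoint (8,37/2) outside
  → clear

BLOCKED by obstacle 2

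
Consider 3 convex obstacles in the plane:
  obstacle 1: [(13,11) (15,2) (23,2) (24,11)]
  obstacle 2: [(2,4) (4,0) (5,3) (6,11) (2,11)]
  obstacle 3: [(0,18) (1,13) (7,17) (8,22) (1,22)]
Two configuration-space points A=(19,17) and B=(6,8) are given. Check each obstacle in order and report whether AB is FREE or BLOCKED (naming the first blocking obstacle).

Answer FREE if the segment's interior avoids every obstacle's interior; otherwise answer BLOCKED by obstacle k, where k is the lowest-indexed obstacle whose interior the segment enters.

Obstacle 1 [(13,11) (15,2) (23,2) (24,11)]:
  edge (13,11)–(15,2): clear
  edge (15,2)–(23,2): clear
  edge (23,2)–(24,11): clear
  edge (24,11)–(13,11): clear
  midpoint (25/2,25/2) outside
  → clear
Obstacle 2 [(2,4) (4,0) (5,3) (6,11) (2,11)]:
  edge (2,4)–(4,0): clear
  edge (4,0)–(5,3): clear
  edge (5,3)–(6,11): clear
  edge (6,11)–(2,11): clear
  edge (2,11)–(2,4): clear
  midpoint (25/2,25/2) outside
  → clear
Obstacle 3 [(0,18) (1,13) (7,17) (8,22) (1,22)]:
  edge (0,18)–(1,13): clear
  edge (1,13)–(7,17): clear
  edge (7,17)–(8,22): clear
  edge (8,22)–(1,22): clear
  edge (1,22)–(0,18): clear
  midpoint (25/2,25/2) outside
  → clear

FREE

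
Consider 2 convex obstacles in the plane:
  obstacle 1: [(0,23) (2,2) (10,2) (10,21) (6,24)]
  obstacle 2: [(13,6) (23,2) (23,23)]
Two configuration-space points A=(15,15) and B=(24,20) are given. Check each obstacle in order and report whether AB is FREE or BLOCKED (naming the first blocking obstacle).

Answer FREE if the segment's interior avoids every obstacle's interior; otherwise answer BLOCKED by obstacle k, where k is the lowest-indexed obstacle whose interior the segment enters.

BLOCKED by obstacle 2

Obstacle 1 [(0,23) (2,2) (10,2) (10,21) (6,24)]:
  edge (0,23)–(2,2): clear
  edge (2,2)–(10,2): clear
  edge (10,2)–(10,21): clear
  edge (10,21)–(6,24): clear
  edge (6,24)–(0,23): clear
  midpoint (39/2,35/2) outside
  → clear
Obstacle 2 [(13,6) (23,2) (23,23)]:
  edge (13,6)–(23,2): clear
  edge (23,2)–(23,23): crosses AB
  edge (23,23)–(13,6): crosses AB
  → BLOCKED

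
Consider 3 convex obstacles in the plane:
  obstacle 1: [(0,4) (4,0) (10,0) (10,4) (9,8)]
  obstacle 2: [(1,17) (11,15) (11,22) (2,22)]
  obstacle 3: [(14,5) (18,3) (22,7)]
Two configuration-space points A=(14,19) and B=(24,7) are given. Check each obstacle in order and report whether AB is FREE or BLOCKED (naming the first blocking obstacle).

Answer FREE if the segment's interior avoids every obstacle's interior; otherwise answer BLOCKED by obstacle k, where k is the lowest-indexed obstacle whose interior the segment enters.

Obstacle 1 [(0,4) (4,0) (10,0) (10,4) (9,8)]:
  edge (0,4)–(4,0): clear
  edge (4,0)–(10,0): clear
  edge (10,0)–(10,4): clear
  edge (10,4)–(9,8): clear
  edge (9,8)–(0,4): clear
  midpoint (19,13) outside
  → clear
Obstacle 2 [(1,17) (11,15) (11,22) (2,22)]:
  edge (1,17)–(11,15): clear
  edge (11,15)–(11,22): clear
  edge (11,22)–(2,22): clear
  edge (2,22)–(1,17): clear
  midpoint (19,13) outside
  → clear
Obstacle 3 [(14,5) (18,3) (22,7)]:
  edge (14,5)–(18,3): clear
  edge (18,3)–(22,7): clear
  edge (22,7)–(14,5): clear
  midpoint (19,13) outside
  → clear

FREE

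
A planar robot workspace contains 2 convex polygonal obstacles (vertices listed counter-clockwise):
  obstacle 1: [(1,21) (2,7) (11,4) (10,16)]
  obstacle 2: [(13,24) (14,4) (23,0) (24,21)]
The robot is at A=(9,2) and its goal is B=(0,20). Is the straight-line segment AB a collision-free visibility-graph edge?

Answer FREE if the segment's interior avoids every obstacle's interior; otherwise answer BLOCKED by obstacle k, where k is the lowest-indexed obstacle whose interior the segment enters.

BLOCKED by obstacle 1

Obstacle 1 [(1,21) (2,7) (11,4) (10,16)]:
  edge (1,21)–(2,7): crosses AB
  edge (2,7)–(11,4): crosses AB
  edge (11,4)–(10,16): clear
  edge (10,16)–(1,21): clear
  → BLOCKED
Obstacle 2 [(13,24) (14,4) (23,0) (24,21)]:
  edge (13,24)–(14,4): clear
  edge (14,4)–(23,0): clear
  edge (23,0)–(24,21): clear
  edge (24,21)–(13,24): clear
  midpoint (9/2,11) outside
  → clear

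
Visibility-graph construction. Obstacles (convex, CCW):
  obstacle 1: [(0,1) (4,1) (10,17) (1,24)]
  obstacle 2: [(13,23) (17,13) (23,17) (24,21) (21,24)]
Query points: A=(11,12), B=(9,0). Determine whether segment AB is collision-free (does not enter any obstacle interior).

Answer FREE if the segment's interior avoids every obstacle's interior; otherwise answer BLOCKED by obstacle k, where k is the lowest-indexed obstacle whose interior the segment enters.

FREE

Obstacle 1 [(0,1) (4,1) (10,17) (1,24)]:
  edge (0,1)–(4,1): clear
  edge (4,1)–(10,17): clear
  edge (10,17)–(1,24): clear
  edge (1,24)–(0,1): clear
  midpoint (10,6) outside
  → clear
Obstacle 2 [(13,23) (17,13) (23,17) (24,21) (21,24)]:
  edge (13,23)–(17,13): clear
  edge (17,13)–(23,17): clear
  edge (23,17)–(24,21): clear
  edge (24,21)–(21,24): clear
  edge (21,24)–(13,23): clear
  midpoint (10,6) outside
  → clear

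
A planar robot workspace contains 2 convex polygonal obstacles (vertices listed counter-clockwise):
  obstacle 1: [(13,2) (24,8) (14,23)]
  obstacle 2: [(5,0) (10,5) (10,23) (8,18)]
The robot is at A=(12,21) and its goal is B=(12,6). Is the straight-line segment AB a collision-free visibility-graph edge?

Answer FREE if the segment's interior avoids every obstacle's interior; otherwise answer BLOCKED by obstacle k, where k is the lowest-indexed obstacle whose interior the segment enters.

Obstacle 1 [(13,2) (24,8) (14,23)]:
  edge (13,2)–(24,8): clear
  edge (24,8)–(14,23): clear
  edge (14,23)–(13,2): clear
  midpoint (12,27/2) outside
  → clear
Obstacle 2 [(5,0) (10,5) (10,23) (8,18)]:
  edge (5,0)–(10,5): clear
  edge (10,5)–(10,23): clear
  edge (10,23)–(8,18): clear
  edge (8,18)–(5,0): clear
  midpoint (12,27/2) outside
  → clear

FREE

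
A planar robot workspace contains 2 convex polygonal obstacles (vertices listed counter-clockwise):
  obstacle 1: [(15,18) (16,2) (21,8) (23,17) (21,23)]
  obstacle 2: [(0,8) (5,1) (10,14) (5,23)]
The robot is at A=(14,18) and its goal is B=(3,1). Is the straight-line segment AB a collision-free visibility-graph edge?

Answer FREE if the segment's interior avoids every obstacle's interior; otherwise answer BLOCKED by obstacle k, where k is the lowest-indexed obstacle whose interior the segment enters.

BLOCKED by obstacle 2

Obstacle 1 [(15,18) (16,2) (21,8) (23,17) (21,23)]:
  edge (15,18)–(16,2): clear
  edge (16,2)–(21,8): clear
  edge (21,8)–(23,17): clear
  edge (23,17)–(21,23): clear
  edge (21,23)–(15,18): clear
  midpoint (17/2,19/2) outside
  → clear
Obstacle 2 [(0,8) (5,1) (10,14) (5,23)]:
  edge (0,8)–(5,1): crosses AB
  edge (5,1)–(10,14): crosses AB
  edge (10,14)–(5,23): clear
  edge (5,23)–(0,8): clear
  → BLOCKED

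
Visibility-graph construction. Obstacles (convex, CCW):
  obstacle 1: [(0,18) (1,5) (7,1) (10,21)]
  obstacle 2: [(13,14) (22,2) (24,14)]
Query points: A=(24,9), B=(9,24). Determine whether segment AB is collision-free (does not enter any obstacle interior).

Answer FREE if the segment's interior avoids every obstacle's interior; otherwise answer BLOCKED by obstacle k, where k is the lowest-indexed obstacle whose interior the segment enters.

BLOCKED by obstacle 2

Obstacle 1 [(0,18) (1,5) (7,1) (10,21)]:
  edge (0,18)–(1,5): clear
  edge (1,5)–(7,1): clear
  edge (7,1)–(10,21): clear
  edge (10,21)–(0,18): clear
  midpoint (33/2,33/2) outside
  → clear
Obstacle 2 [(13,14) (22,2) (24,14)]:
  edge (13,14)–(22,2): clear
  edge (22,2)–(24,14): crosses AB
  edge (24,14)–(13,14): crosses AB
  → BLOCKED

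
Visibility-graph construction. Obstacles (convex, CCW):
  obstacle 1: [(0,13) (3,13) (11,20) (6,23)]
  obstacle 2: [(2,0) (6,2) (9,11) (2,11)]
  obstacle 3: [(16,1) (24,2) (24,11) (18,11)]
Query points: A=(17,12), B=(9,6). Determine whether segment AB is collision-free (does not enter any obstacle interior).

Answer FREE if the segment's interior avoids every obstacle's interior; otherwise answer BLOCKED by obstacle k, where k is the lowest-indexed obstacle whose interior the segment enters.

FREE

Obstacle 1 [(0,13) (3,13) (11,20) (6,23)]:
  edge (0,13)–(3,13): clear
  edge (3,13)–(11,20): clear
  edge (11,20)–(6,23): clear
  edge (6,23)–(0,13): clear
  midpoint (13,9) outside
  → clear
Obstacle 2 [(2,0) (6,2) (9,11) (2,11)]:
  edge (2,0)–(6,2): clear
  edge (6,2)–(9,11): clear
  edge (9,11)–(2,11): clear
  edge (2,11)–(2,0): clear
  midpoint (13,9) outside
  → clear
Obstacle 3 [(16,1) (24,2) (24,11) (18,11)]:
  edge (16,1)–(24,2): clear
  edge (24,2)–(24,11): clear
  edge (24,11)–(18,11): clear
  edge (18,11)–(16,1): clear
  midpoint (13,9) outside
  → clear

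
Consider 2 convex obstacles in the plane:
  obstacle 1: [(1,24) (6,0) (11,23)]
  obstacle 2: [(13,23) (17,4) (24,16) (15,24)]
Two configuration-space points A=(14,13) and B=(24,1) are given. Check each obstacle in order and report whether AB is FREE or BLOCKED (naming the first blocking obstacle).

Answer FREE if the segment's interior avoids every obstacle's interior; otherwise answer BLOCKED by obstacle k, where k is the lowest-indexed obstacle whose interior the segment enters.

Obstacle 1 [(1,24) (6,0) (11,23)]:
  edge (1,24)–(6,0): clear
  edge (6,0)–(11,23): clear
  edge (11,23)–(1,24): clear
  midpoint (19,7) outside
  → clear
Obstacle 2 [(13,23) (17,4) (24,16) (15,24)]:
  edge (13,23)–(17,4): crosses AB
  edge (17,4)–(24,16): crosses AB
  edge (24,16)–(15,24): clear
  edge (15,24)–(13,23): clear
  → BLOCKED

BLOCKED by obstacle 2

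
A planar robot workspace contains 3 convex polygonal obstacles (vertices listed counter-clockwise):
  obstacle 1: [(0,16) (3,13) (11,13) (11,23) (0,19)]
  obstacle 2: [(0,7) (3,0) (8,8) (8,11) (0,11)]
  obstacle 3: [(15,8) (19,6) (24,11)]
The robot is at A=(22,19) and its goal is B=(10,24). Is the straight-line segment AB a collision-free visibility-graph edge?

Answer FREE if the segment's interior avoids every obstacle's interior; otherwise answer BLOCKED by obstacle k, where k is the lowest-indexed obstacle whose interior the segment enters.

Obstacle 1 [(0,16) (3,13) (11,13) (11,23) (0,19)]:
  edge (0,16)–(3,13): clear
  edge (3,13)–(11,13): clear
  edge (11,13)–(11,23): clear
  edge (11,23)–(0,19): clear
  edge (0,19)–(0,16): clear
  midpoint (16,43/2) outside
  → clear
Obstacle 2 [(0,7) (3,0) (8,8) (8,11) (0,11)]:
  edge (0,7)–(3,0): clear
  edge (3,0)–(8,8): clear
  edge (8,8)–(8,11): clear
  edge (8,11)–(0,11): clear
  edge (0,11)–(0,7): clear
  midpoint (16,43/2) outside
  → clear
Obstacle 3 [(15,8) (19,6) (24,11)]:
  edge (15,8)–(19,6): clear
  edge (19,6)–(24,11): clear
  edge (24,11)–(15,8): clear
  midpoint (16,43/2) outside
  → clear

FREE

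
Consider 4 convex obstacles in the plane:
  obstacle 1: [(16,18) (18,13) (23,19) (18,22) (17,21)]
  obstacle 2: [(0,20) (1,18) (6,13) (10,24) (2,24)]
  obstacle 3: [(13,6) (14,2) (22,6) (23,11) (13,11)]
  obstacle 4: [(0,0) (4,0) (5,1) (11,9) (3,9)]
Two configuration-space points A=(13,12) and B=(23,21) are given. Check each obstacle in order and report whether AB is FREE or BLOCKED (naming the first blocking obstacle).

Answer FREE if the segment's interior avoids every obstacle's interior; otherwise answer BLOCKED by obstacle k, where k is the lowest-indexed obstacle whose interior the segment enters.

Obstacle 1 [(16,18) (18,13) (23,19) (18,22) (17,21)]:
  edge (16,18)–(18,13): crosses AB
  edge (18,13)–(23,19): clear
  edge (23,19)–(18,22): crosses AB
  edge (18,22)–(17,21): clear
  edge (17,21)–(16,18): clear
  → BLOCKED
Obstacle 2 [(0,20) (1,18) (6,13) (10,24) (2,24)]:
  edge (0,20)–(1,18): clear
  edge (1,18)–(6,13): clear
  edge (6,13)–(10,24): clear
  edge (10,24)–(2,24): clear
  edge (2,24)–(0,20): clear
  midpoint (18,33/2) outside
  → clear
Obstacle 3 [(13,6) (14,2) (22,6) (23,11) (13,11)]:
  edge (13,6)–(14,2): clear
  edge (14,2)–(22,6): clear
  edge (22,6)–(23,11): clear
  edge (23,11)–(13,11): clear
  edge (13,11)–(13,6): clear
  midpoint (18,33/2) outside
  → clear
Obstacle 4 [(0,0) (4,0) (5,1) (11,9) (3,9)]:
  edge (0,0)–(4,0): clear
  edge (4,0)–(5,1): clear
  edge (5,1)–(11,9): clear
  edge (11,9)–(3,9): clear
  edge (3,9)–(0,0): clear
  midpoint (18,33/2) outside
  → clear

BLOCKED by obstacle 1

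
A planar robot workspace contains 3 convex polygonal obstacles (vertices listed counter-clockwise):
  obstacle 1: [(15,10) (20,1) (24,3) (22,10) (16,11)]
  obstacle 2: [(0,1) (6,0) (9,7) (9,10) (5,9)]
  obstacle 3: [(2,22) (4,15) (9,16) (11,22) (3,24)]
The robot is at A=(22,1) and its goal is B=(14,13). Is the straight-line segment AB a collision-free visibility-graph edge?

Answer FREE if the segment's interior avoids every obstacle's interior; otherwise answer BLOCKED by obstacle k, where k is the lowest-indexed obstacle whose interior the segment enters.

BLOCKED by obstacle 1

Obstacle 1 [(15,10) (20,1) (24,3) (22,10) (16,11)]:
  edge (15,10)–(20,1): clear
  edge (20,1)–(24,3): crosses AB
  edge (24,3)–(22,10): clear
  edge (22,10)–(16,11): clear
  edge (16,11)–(15,10): crosses AB
  → BLOCKED
Obstacle 2 [(0,1) (6,0) (9,7) (9,10) (5,9)]:
  edge (0,1)–(6,0): clear
  edge (6,0)–(9,7): clear
  edge (9,7)–(9,10): clear
  edge (9,10)–(5,9): clear
  edge (5,9)–(0,1): clear
  midpoint (18,7) outside
  → clear
Obstacle 3 [(2,22) (4,15) (9,16) (11,22) (3,24)]:
  edge (2,22)–(4,15): clear
  edge (4,15)–(9,16): clear
  edge (9,16)–(11,22): clear
  edge (11,22)–(3,24): clear
  edge (3,24)–(2,22): clear
  midpoint (18,7) outside
  → clear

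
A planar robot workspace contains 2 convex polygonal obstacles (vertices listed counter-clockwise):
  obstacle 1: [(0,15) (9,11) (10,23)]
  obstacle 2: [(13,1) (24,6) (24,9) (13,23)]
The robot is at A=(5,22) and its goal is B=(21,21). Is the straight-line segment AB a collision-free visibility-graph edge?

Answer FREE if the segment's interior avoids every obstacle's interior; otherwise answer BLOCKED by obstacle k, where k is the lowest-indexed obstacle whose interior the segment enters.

BLOCKED by obstacle 1

Obstacle 1 [(0,15) (9,11) (10,23)]:
  edge (0,15)–(9,11): clear
  edge (9,11)–(10,23): crosses AB
  edge (10,23)–(0,15): crosses AB
  → BLOCKED
Obstacle 2 [(13,1) (24,6) (24,9) (13,23)]:
  edge (13,1)–(24,6): clear
  edge (24,6)–(24,9): clear
  edge (24,9)–(13,23): crosses AB
  edge (13,23)–(13,1): crosses AB
  → BLOCKED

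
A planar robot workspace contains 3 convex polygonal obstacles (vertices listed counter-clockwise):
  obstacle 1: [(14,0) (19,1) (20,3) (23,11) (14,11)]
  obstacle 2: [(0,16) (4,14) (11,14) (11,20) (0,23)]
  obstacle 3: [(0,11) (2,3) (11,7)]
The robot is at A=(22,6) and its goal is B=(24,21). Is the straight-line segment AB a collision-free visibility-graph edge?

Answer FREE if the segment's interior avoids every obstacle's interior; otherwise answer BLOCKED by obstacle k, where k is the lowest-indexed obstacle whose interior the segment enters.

Obstacle 1 [(14,0) (19,1) (20,3) (23,11) (14,11)]:
  edge (14,0)–(19,1): clear
  edge (19,1)–(20,3): clear
  edge (20,3)–(23,11): crosses AB
  edge (23,11)–(14,11): crosses AB
  edge (14,11)–(14,0): clear
  → BLOCKED
Obstacle 2 [(0,16) (4,14) (11,14) (11,20) (0,23)]:
  edge (0,16)–(4,14): clear
  edge (4,14)–(11,14): clear
  edge (11,14)–(11,20): clear
  edge (11,20)–(0,23): clear
  edge (0,23)–(0,16): clear
  midpoint (23,27/2) outside
  → clear
Obstacle 3 [(0,11) (2,3) (11,7)]:
  edge (0,11)–(2,3): clear
  edge (2,3)–(11,7): clear
  edge (11,7)–(0,11): clear
  midpoint (23,27/2) outside
  → clear

BLOCKED by obstacle 1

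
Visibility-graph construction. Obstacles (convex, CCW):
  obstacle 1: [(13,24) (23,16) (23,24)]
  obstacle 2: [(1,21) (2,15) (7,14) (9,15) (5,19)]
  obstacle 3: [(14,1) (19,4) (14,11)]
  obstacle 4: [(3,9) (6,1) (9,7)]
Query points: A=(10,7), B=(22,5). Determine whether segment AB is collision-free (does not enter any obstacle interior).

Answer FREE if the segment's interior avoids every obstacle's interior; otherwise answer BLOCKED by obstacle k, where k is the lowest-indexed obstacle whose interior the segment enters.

BLOCKED by obstacle 3

Obstacle 1 [(13,24) (23,16) (23,24)]:
  edge (13,24)–(23,16): clear
  edge (23,16)–(23,24): clear
  edge (23,24)–(13,24): clear
  midpoint (16,6) outside
  → clear
Obstacle 2 [(1,21) (2,15) (7,14) (9,15) (5,19)]:
  edge (1,21)–(2,15): clear
  edge (2,15)–(7,14): clear
  edge (7,14)–(9,15): clear
  edge (9,15)–(5,19): clear
  edge (5,19)–(1,21): clear
  midpoint (16,6) outside
  → clear
Obstacle 3 [(14,1) (19,4) (14,11)]:
  edge (14,1)–(19,4): clear
  edge (19,4)–(14,11): crosses AB
  edge (14,11)–(14,1): crosses AB
  → BLOCKED
Obstacle 4 [(3,9) (6,1) (9,7)]:
  edge (3,9)–(6,1): clear
  edge (6,1)–(9,7): clear
  edge (9,7)–(3,9): clear
  midpoint (16,6) outside
  → clear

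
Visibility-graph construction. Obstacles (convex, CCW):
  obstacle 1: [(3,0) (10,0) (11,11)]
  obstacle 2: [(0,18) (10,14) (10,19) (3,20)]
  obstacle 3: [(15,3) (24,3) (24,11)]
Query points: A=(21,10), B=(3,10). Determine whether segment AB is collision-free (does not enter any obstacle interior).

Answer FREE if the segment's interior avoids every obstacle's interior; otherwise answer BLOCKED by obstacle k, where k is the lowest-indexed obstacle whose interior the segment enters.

Obstacle 1 [(3,0) (10,0) (11,11)]:
  edge (3,0)–(10,0): clear
  edge (10,0)–(11,11): crosses AB
  edge (11,11)–(3,0): crosses AB
  → BLOCKED
Obstacle 2 [(0,18) (10,14) (10,19) (3,20)]:
  edge (0,18)–(10,14): clear
  edge (10,14)–(10,19): clear
  edge (10,19)–(3,20): clear
  edge (3,20)–(0,18): clear
  midpoint (12,10) outside
  → clear
Obstacle 3 [(15,3) (24,3) (24,11)]:
  edge (15,3)–(24,3): clear
  edge (24,3)–(24,11): clear
  edge (24,11)–(15,3): clear
  midpoint (12,10) outside
  → clear

BLOCKED by obstacle 1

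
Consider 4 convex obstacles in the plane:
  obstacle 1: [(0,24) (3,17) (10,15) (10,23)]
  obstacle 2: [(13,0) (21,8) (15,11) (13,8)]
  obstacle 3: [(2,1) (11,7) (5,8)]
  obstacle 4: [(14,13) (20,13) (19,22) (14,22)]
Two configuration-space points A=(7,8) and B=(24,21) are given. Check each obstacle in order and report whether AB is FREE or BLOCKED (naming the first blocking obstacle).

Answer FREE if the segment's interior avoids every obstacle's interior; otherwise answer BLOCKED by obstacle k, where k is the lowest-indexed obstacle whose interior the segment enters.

Obstacle 1 [(0,24) (3,17) (10,15) (10,23)]:
  edge (0,24)–(3,17): clear
  edge (3,17)–(10,15): clear
  edge (10,15)–(10,23): clear
  edge (10,23)–(0,24): clear
  midpoint (31/2,29/2) outside
  → clear
Obstacle 2 [(13,0) (21,8) (15,11) (13,8)]:
  edge (13,0)–(21,8): clear
  edge (21,8)–(15,11): clear
  edge (15,11)–(13,8): clear
  edge (13,8)–(13,0): clear
  midpoint (31/2,29/2) outside
  → clear
Obstacle 3 [(2,1) (11,7) (5,8)]:
  edge (2,1)–(11,7): clear
  edge (11,7)–(5,8): clear
  edge (5,8)–(2,1): clear
  midpoint (31/2,29/2) outside
  → clear
Obstacle 4 [(14,13) (20,13) (19,22) (14,22)]:
  edge (14,13)–(20,13): clear
  edge (20,13)–(19,22): crosses AB
  edge (19,22)–(14,22): clear
  edge (14,22)–(14,13): crosses AB
  → BLOCKED

BLOCKED by obstacle 4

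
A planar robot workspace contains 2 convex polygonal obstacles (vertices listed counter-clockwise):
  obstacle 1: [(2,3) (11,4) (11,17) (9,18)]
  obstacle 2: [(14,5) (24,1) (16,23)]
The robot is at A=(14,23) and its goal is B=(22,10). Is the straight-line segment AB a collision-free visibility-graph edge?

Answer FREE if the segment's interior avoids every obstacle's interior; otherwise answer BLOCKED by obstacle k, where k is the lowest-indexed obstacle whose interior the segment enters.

Obstacle 1 [(2,3) (11,4) (11,17) (9,18)]:
  edge (2,3)–(11,4): clear
  edge (11,4)–(11,17): clear
  edge (11,17)–(9,18): clear
  edge (9,18)–(2,3): clear
  midpoint (18,33/2) outside
  → clear
Obstacle 2 [(14,5) (24,1) (16,23)]:
  edge (14,5)–(24,1): clear
  edge (24,1)–(16,23): crosses AB
  edge (16,23)–(14,5): crosses AB
  → BLOCKED

BLOCKED by obstacle 2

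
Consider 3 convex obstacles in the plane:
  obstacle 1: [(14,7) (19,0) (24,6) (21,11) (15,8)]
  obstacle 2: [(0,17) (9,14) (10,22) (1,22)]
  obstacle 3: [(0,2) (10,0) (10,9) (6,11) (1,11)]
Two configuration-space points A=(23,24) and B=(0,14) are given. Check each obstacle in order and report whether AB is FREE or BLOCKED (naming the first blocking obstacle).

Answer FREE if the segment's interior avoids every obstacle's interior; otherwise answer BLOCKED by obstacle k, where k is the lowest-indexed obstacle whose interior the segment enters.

Obstacle 1 [(14,7) (19,0) (24,6) (21,11) (15,8)]:
  edge (14,7)–(19,0): clear
  edge (19,0)–(24,6): clear
  edge (24,6)–(21,11): clear
  edge (21,11)–(15,8): clear
  edge (15,8)–(14,7): clear
  midpoint (23/2,19) outside
  → clear
Obstacle 2 [(0,17) (9,14) (10,22) (1,22)]:
  edge (0,17)–(9,14): crosses AB
  edge (9,14)–(10,22): crosses AB
  edge (10,22)–(1,22): clear
  edge (1,22)–(0,17): clear
  → BLOCKED
Obstacle 3 [(0,2) (10,0) (10,9) (6,11) (1,11)]:
  edge (0,2)–(10,0): clear
  edge (10,0)–(10,9): clear
  edge (10,9)–(6,11): clear
  edge (6,11)–(1,11): clear
  edge (1,11)–(0,2): clear
  midpoint (23/2,19) outside
  → clear

BLOCKED by obstacle 2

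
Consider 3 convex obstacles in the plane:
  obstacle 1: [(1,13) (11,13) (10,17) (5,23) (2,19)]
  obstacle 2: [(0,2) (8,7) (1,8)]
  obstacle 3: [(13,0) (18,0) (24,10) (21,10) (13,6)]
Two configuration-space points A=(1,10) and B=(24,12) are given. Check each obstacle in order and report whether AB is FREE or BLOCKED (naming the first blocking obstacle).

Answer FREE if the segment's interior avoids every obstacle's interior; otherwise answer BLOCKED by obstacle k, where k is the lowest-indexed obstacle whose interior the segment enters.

Obstacle 1 [(1,13) (11,13) (10,17) (5,23) (2,19)]:
  edge (1,13)–(11,13): clear
  edge (11,13)–(10,17): clear
  edge (10,17)–(5,23): clear
  edge (5,23)–(2,19): clear
  edge (2,19)–(1,13): clear
  midpoint (25/2,11) outside
  → clear
Obstacle 2 [(0,2) (8,7) (1,8)]:
  edge (0,2)–(8,7): clear
  edge (8,7)–(1,8): clear
  edge (1,8)–(0,2): clear
  midpoint (25/2,11) outside
  → clear
Obstacle 3 [(13,0) (18,0) (24,10) (21,10) (13,6)]:
  edge (13,0)–(18,0): clear
  edge (18,0)–(24,10): clear
  edge (24,10)–(21,10): clear
  edge (21,10)–(13,6): clear
  edge (13,6)–(13,0): clear
  midpoint (25/2,11) outside
  → clear

FREE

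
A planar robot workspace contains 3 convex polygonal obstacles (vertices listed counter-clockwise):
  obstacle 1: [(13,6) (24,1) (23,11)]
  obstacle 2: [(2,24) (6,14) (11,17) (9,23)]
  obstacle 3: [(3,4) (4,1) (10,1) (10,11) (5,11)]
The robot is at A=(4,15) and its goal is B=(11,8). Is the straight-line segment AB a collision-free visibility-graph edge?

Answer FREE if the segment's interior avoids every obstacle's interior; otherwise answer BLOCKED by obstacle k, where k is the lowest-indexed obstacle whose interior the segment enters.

BLOCKED by obstacle 3

Obstacle 1 [(13,6) (24,1) (23,11)]:
  edge (13,6)–(24,1): clear
  edge (24,1)–(23,11): clear
  edge (23,11)–(13,6): clear
  midpoint (15/2,23/2) outside
  → clear
Obstacle 2 [(2,24) (6,14) (11,17) (9,23)]:
  edge (2,24)–(6,14): clear
  edge (6,14)–(11,17): clear
  edge (11,17)–(9,23): clear
  edge (9,23)–(2,24): clear
  midpoint (15/2,23/2) outside
  → clear
Obstacle 3 [(3,4) (4,1) (10,1) (10,11) (5,11)]:
  edge (3,4)–(4,1): clear
  edge (4,1)–(10,1): clear
  edge (10,1)–(10,11): crosses AB
  edge (10,11)–(5,11): crosses AB
  edge (5,11)–(3,4): clear
  → BLOCKED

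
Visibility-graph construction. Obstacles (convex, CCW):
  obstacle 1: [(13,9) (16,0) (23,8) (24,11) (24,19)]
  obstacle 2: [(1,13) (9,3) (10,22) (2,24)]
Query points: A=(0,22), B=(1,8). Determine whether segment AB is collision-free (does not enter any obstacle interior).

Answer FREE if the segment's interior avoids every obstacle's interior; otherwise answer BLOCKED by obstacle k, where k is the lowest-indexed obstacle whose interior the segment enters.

Obstacle 1 [(13,9) (16,0) (23,8) (24,11) (24,19)]:
  edge (13,9)–(16,0): clear
  edge (16,0)–(23,8): clear
  edge (23,8)–(24,11): clear
  edge (24,11)–(24,19): clear
  edge (24,19)–(13,9): clear
  midpoint (1/2,15) outside
  → clear
Obstacle 2 [(1,13) (9,3) (10,22) (2,24)]:
  edge (1,13)–(9,3): clear
  edge (9,3)–(10,22): clear
  edge (10,22)–(2,24): clear
  edge (2,24)–(1,13): clear
  midpoint (1/2,15) outside
  → clear

FREE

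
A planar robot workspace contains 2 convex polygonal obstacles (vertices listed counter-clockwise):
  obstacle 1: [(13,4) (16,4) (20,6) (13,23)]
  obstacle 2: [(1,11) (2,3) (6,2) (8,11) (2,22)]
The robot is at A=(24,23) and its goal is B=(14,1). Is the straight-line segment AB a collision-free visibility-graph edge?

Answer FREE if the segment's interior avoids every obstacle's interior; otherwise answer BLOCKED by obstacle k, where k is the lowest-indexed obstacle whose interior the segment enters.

Obstacle 1 [(13,4) (16,4) (20,6) (13,23)]:
  edge (13,4)–(16,4): crosses AB
  edge (16,4)–(20,6): clear
  edge (20,6)–(13,23): crosses AB
  edge (13,23)–(13,4): clear
  → BLOCKED
Obstacle 2 [(1,11) (2,3) (6,2) (8,11) (2,22)]:
  edge (1,11)–(2,3): clear
  edge (2,3)–(6,2): clear
  edge (6,2)–(8,11): clear
  edge (8,11)–(2,22): clear
  edge (2,22)–(1,11): clear
  midpoint (19,12) outside
  → clear

BLOCKED by obstacle 1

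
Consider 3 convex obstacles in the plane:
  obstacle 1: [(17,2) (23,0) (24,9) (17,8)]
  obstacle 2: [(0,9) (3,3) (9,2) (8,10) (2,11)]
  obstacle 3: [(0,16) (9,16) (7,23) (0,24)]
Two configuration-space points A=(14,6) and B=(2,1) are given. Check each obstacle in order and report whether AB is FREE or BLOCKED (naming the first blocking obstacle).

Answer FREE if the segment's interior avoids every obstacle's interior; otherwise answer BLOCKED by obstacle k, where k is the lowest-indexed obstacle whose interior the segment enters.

BLOCKED by obstacle 2

Obstacle 1 [(17,2) (23,0) (24,9) (17,8)]:
  edge (17,2)–(23,0): clear
  edge (23,0)–(24,9): clear
  edge (24,9)–(17,8): clear
  edge (17,8)–(17,2): clear
  midpoint (8,7/2) outside
  → clear
Obstacle 2 [(0,9) (3,3) (9,2) (8,10) (2,11)]:
  edge (0,9)–(3,3): clear
  edge (3,3)–(9,2): crosses AB
  edge (9,2)–(8,10): crosses AB
  edge (8,10)–(2,11): clear
  edge (2,11)–(0,9): clear
  → BLOCKED
Obstacle 3 [(0,16) (9,16) (7,23) (0,24)]:
  edge (0,16)–(9,16): clear
  edge (9,16)–(7,23): clear
  edge (7,23)–(0,24): clear
  edge (0,24)–(0,16): clear
  midpoint (8,7/2) outside
  → clear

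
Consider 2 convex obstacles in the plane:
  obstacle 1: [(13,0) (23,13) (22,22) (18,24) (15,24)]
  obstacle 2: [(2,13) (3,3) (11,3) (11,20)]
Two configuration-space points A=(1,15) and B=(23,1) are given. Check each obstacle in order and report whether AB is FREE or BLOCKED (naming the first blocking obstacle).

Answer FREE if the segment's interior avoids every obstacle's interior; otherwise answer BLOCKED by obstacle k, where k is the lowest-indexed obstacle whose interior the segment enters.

Obstacle 1 [(13,0) (23,13) (22,22) (18,24) (15,24)]:
  edge (13,0)–(23,13): crosses AB
  edge (23,13)–(22,22): clear
  edge (22,22)–(18,24): clear
  edge (18,24)–(15,24): clear
  edge (15,24)–(13,0): crosses AB
  → BLOCKED
Obstacle 2 [(2,13) (3,3) (11,3) (11,20)]:
  edge (2,13)–(3,3): clear
  edge (3,3)–(11,3): clear
  edge (11,3)–(11,20): crosses AB
  edge (11,20)–(2,13): crosses AB
  → BLOCKED

BLOCKED by obstacle 1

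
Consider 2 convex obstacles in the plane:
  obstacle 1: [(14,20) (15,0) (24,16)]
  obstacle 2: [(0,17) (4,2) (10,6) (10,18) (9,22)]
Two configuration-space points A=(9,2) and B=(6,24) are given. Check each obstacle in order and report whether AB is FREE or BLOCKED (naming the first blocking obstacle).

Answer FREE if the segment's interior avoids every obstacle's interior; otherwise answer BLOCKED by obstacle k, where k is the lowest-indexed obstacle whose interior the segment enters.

BLOCKED by obstacle 2

Obstacle 1 [(14,20) (15,0) (24,16)]:
  edge (14,20)–(15,0): clear
  edge (15,0)–(24,16): clear
  edge (24,16)–(14,20): clear
  midpoint (15/2,13) outside
  → clear
Obstacle 2 [(0,17) (4,2) (10,6) (10,18) (9,22)]:
  edge (0,17)–(4,2): clear
  edge (4,2)–(10,6): crosses AB
  edge (10,6)–(10,18): clear
  edge (10,18)–(9,22): clear
  edge (9,22)–(0,17): crosses AB
  → BLOCKED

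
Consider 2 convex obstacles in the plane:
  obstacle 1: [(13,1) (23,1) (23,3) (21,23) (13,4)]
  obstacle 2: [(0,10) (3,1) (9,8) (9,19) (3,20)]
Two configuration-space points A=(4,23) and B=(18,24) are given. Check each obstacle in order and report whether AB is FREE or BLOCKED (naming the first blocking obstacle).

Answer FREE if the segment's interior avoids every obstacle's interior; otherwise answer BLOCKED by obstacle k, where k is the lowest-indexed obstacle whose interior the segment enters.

FREE

Obstacle 1 [(13,1) (23,1) (23,3) (21,23) (13,4)]:
  edge (13,1)–(23,1): clear
  edge (23,1)–(23,3): clear
  edge (23,3)–(21,23): clear
  edge (21,23)–(13,4): clear
  edge (13,4)–(13,1): clear
  midpoint (11,47/2) outside
  → clear
Obstacle 2 [(0,10) (3,1) (9,8) (9,19) (3,20)]:
  edge (0,10)–(3,1): clear
  edge (3,1)–(9,8): clear
  edge (9,8)–(9,19): clear
  edge (9,19)–(3,20): clear
  edge (3,20)–(0,10): clear
  midpoint (11,47/2) outside
  → clear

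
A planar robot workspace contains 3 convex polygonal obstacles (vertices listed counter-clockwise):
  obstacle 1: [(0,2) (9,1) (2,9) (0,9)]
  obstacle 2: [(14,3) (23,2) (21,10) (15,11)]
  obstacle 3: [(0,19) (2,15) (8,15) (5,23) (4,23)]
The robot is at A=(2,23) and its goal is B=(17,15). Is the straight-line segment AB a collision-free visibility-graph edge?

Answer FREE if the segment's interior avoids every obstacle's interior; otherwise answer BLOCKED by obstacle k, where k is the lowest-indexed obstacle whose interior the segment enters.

BLOCKED by obstacle 3

Obstacle 1 [(0,2) (9,1) (2,9) (0,9)]:
  edge (0,2)–(9,1): clear
  edge (9,1)–(2,9): clear
  edge (2,9)–(0,9): clear
  edge (0,9)–(0,2): clear
  midpoint (19/2,19) outside
  → clear
Obstacle 2 [(14,3) (23,2) (21,10) (15,11)]:
  edge (14,3)–(23,2): clear
  edge (23,2)–(21,10): clear
  edge (21,10)–(15,11): clear
  edge (15,11)–(14,3): clear
  midpoint (19/2,19) outside
  → clear
Obstacle 3 [(0,19) (2,15) (8,15) (5,23) (4,23)]:
  edge (0,19)–(2,15): clear
  edge (2,15)–(8,15): clear
  edge (8,15)–(5,23): crosses AB
  edge (5,23)–(4,23): clear
  edge (4,23)–(0,19): crosses AB
  → BLOCKED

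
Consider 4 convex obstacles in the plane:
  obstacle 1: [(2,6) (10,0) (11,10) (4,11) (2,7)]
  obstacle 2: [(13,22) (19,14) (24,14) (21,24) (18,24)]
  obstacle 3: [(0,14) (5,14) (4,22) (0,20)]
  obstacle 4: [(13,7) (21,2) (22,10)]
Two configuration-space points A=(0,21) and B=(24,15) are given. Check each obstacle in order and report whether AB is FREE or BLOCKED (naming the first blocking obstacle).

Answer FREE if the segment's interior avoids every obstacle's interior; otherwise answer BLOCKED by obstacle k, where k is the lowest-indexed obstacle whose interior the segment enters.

BLOCKED by obstacle 2

Obstacle 1 [(2,6) (10,0) (11,10) (4,11) (2,7)]:
  edge (2,6)–(10,0): clear
  edge (10,0)–(11,10): clear
  edge (11,10)–(4,11): clear
  edge (4,11)–(2,7): clear
  edge (2,7)–(2,6): clear
  midpoint (12,18) outside
  → clear
Obstacle 2 [(13,22) (19,14) (24,14) (21,24) (18,24)]:
  edge (13,22)–(19,14): crosses AB
  edge (19,14)–(24,14): clear
  edge (24,14)–(21,24): crosses AB
  edge (21,24)–(18,24): clear
  edge (18,24)–(13,22): clear
  → BLOCKED
Obstacle 3 [(0,14) (5,14) (4,22) (0,20)]:
  edge (0,14)–(5,14): clear
  edge (5,14)–(4,22): crosses AB
  edge (4,22)–(0,20): crosses AB
  edge (0,20)–(0,14): clear
  → BLOCKED
Obstacle 4 [(13,7) (21,2) (22,10)]:
  edge (13,7)–(21,2): clear
  edge (21,2)–(22,10): clear
  edge (22,10)–(13,7): clear
  midpoint (12,18) outside
  → clear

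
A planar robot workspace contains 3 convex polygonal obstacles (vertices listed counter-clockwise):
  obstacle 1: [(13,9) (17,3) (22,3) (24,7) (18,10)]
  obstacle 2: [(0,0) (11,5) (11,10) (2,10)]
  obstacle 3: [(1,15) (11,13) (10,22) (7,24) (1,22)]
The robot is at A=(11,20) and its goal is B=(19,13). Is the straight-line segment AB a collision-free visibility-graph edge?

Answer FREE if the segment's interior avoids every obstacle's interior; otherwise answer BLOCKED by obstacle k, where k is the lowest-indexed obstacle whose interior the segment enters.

FREE

Obstacle 1 [(13,9) (17,3) (22,3) (24,7) (18,10)]:
  edge (13,9)–(17,3): clear
  edge (17,3)–(22,3): clear
  edge (22,3)–(24,7): clear
  edge (24,7)–(18,10): clear
  edge (18,10)–(13,9): clear
  midpoint (15,33/2) outside
  → clear
Obstacle 2 [(0,0) (11,5) (11,10) (2,10)]:
  edge (0,0)–(11,5): clear
  edge (11,5)–(11,10): clear
  edge (11,10)–(2,10): clear
  edge (2,10)–(0,0): clear
  midpoint (15,33/2) outside
  → clear
Obstacle 3 [(1,15) (11,13) (10,22) (7,24) (1,22)]:
  edge (1,15)–(11,13): clear
  edge (11,13)–(10,22): clear
  edge (10,22)–(7,24): clear
  edge (7,24)–(1,22): clear
  edge (1,22)–(1,15): clear
  midpoint (15,33/2) outside
  → clear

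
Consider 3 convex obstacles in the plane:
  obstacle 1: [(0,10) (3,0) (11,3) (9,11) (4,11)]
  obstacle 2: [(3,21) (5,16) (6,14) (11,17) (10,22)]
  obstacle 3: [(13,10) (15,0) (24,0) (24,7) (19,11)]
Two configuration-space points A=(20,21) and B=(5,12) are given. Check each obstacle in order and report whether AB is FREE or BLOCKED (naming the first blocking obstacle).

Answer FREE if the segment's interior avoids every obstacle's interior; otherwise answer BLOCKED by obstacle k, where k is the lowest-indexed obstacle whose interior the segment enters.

FREE

Obstacle 1 [(0,10) (3,0) (11,3) (9,11) (4,11)]:
  edge (0,10)–(3,0): clear
  edge (3,0)–(11,3): clear
  edge (11,3)–(9,11): clear
  edge (9,11)–(4,11): clear
  edge (4,11)–(0,10): clear
  midpoint (25/2,33/2) outside
  → clear
Obstacle 2 [(3,21) (5,16) (6,14) (11,17) (10,22)]:
  edge (3,21)–(5,16): clear
  edge (5,16)–(6,14): clear
  edge (6,14)–(11,17): clear
  edge (11,17)–(10,22): clear
  edge (10,22)–(3,21): clear
  midpoint (25/2,33/2) outside
  → clear
Obstacle 3 [(13,10) (15,0) (24,0) (24,7) (19,11)]:
  edge (13,10)–(15,0): clear
  edge (15,0)–(24,0): clear
  edge (24,0)–(24,7): clear
  edge (24,7)–(19,11): clear
  edge (19,11)–(13,10): clear
  midpoint (25/2,33/2) outside
  → clear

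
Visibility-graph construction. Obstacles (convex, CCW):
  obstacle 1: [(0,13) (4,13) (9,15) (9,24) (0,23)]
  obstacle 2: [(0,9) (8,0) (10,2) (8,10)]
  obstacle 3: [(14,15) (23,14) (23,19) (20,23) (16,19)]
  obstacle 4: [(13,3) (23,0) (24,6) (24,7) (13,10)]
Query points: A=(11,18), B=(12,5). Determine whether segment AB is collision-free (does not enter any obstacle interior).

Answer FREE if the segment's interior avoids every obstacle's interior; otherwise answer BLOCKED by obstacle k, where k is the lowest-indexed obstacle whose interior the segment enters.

FREE

Obstacle 1 [(0,13) (4,13) (9,15) (9,24) (0,23)]:
  edge (0,13)–(4,13): clear
  edge (4,13)–(9,15): clear
  edge (9,15)–(9,24): clear
  edge (9,24)–(0,23): clear
  edge (0,23)–(0,13): clear
  midpoint (23/2,23/2) outside
  → clear
Obstacle 2 [(0,9) (8,0) (10,2) (8,10)]:
  edge (0,9)–(8,0): clear
  edge (8,0)–(10,2): clear
  edge (10,2)–(8,10): clear
  edge (8,10)–(0,9): clear
  midpoint (23/2,23/2) outside
  → clear
Obstacle 3 [(14,15) (23,14) (23,19) (20,23) (16,19)]:
  edge (14,15)–(23,14): clear
  edge (23,14)–(23,19): clear
  edge (23,19)–(20,23): clear
  edge (20,23)–(16,19): clear
  edge (16,19)–(14,15): clear
  midpoint (23/2,23/2) outside
  → clear
Obstacle 4 [(13,3) (23,0) (24,6) (24,7) (13,10)]:
  edge (13,3)–(23,0): clear
  edge (23,0)–(24,6): clear
  edge (24,6)–(24,7): clear
  edge (24,7)–(13,10): clear
  edge (13,10)–(13,3): clear
  midpoint (23/2,23/2) outside
  → clear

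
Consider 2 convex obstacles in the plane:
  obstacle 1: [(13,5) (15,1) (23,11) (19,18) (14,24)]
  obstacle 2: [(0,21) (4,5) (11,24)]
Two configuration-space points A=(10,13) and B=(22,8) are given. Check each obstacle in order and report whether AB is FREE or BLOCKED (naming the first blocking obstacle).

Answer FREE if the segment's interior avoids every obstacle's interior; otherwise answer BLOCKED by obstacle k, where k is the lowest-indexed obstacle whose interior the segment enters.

Obstacle 1 [(13,5) (15,1) (23,11) (19,18) (14,24)]:
  edge (13,5)–(15,1): clear
  edge (15,1)–(23,11): crosses AB
  edge (23,11)–(19,18): clear
  edge (19,18)–(14,24): clear
  edge (14,24)–(13,5): crosses AB
  → BLOCKED
Obstacle 2 [(0,21) (4,5) (11,24)]:
  edge (0,21)–(4,5): clear
  edge (4,5)–(11,24): clear
  edge (11,24)–(0,21): clear
  midpoint (16,21/2) outside
  → clear

BLOCKED by obstacle 1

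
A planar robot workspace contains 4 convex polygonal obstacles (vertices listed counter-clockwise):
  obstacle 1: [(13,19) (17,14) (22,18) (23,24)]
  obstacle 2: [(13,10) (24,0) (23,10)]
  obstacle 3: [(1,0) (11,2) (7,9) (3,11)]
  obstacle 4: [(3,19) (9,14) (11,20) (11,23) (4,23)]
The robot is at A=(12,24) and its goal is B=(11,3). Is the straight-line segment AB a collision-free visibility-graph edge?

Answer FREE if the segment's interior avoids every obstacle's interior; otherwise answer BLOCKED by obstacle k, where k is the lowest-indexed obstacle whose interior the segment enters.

FREE

Obstacle 1 [(13,19) (17,14) (22,18) (23,24)]:
  edge (13,19)–(17,14): clear
  edge (17,14)–(22,18): clear
  edge (22,18)–(23,24): clear
  edge (23,24)–(13,19): clear
  midpoint (23/2,27/2) outside
  → clear
Obstacle 2 [(13,10) (24,0) (23,10)]:
  edge (13,10)–(24,0): clear
  edge (24,0)–(23,10): clear
  edge (23,10)–(13,10): clear
  midpoint (23/2,27/2) outside
  → clear
Obstacle 3 [(1,0) (11,2) (7,9) (3,11)]:
  edge (1,0)–(11,2): clear
  edge (11,2)–(7,9): clear
  edge (7,9)–(3,11): clear
  edge (3,11)–(1,0): clear
  midpoint (23/2,27/2) outside
  → clear
Obstacle 4 [(3,19) (9,14) (11,20) (11,23) (4,23)]:
  edge (3,19)–(9,14): clear
  edge (9,14)–(11,20): clear
  edge (11,20)–(11,23): clear
  edge (11,23)–(4,23): clear
  edge (4,23)–(3,19): clear
  midpoint (23/2,27/2) outside
  → clear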